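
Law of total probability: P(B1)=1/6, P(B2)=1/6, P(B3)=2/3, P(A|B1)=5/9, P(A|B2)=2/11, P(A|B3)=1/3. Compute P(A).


P(A) = P(A|B1)P(B1) + P(A|B2)P(B2) + P(A|B3)P(B3)
= 5/9*1/6 + 2/11*1/6 + 1/3*2/3
= 5/54 + 1/33 + 2/9 = 205/594

205/594


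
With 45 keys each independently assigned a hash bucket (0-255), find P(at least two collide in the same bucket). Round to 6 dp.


P(all different) = prod((256-i)/256 for i=0..44) = 0.016358
P(at least one match) = 1 - 0.016358 = 0.983642

0.983642


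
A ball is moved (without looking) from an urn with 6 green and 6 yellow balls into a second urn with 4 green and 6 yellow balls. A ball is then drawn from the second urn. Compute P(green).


P(transfer green) = 6/12 = 1/2; P(transfer yellow) = 1/2
If green transferred: Urn II has 5 green of 11, so P(green|green moved) = 5/11
If yellow transferred: Urn II has 4 green of 11, so P(green|yellow moved) = 4/11
By total probability: P(green) = 1/2*5/11 + 1/2*4/11 = 9/22

9/22


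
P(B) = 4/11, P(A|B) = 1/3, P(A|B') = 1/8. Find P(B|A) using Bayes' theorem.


P(A) = P(A|B)P(B) + P(A|B')P(B') = 1/3*4/11 + 1/8*7/11 = 53/264
P(B|A) = P(A|B)P(B)/P(A) = (4/33)/(53/264) = 32/53

32/53


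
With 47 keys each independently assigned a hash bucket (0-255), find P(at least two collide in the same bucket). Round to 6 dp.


P(all different) = prod((256-i)/256 for i=0..46) = 0.011060
P(at least one match) = 1 - 0.011060 = 0.988940

0.988940


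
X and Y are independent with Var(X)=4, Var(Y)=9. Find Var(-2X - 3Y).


Independence => Cov(X,Y)=0
Var(-2X - 3Y) = (-2)^2*Var(X) + (-3)^2*Var(Y)
= 4*4 + 9*9 = 97

97


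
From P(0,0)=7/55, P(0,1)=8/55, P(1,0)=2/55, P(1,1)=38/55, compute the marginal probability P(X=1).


P(X=1) = P(1,0)+P(1,1) = 2/55 + 38/55 = 40/55 = 8/11

8/11


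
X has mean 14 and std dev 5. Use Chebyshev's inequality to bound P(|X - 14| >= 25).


k = 25/5 = 5
Chebyshev: P(|X-mu| >= k*sigma) <= 1/k^2 = 1/5^2 = 1/25

1/25


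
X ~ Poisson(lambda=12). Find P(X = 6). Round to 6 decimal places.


P(X=6) = e^(-12) * 12^6 / 6!
≈ 0.000006144212353 * 2985984 / 720
≈ 0.025481

0.025481


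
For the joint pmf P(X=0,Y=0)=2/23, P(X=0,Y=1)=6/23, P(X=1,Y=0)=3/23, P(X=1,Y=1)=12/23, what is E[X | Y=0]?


P(Y=0) = 5/23
E[X|Y=0] = (0*2 + 1*3)/5 = 3/5

3/5


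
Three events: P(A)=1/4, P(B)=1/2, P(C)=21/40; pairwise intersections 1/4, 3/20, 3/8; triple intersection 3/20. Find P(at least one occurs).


P(A∪B∪C) = P(A)+P(B)+P(C) - P(AB)-P(AC)-P(BC) + P(ABC)
= 1/4+1/2+21/40 - 1/4-3/20-3/8 + 3/20
= 13/20

13/20


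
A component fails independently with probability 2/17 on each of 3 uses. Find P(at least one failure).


P(at least one) = 1 - P(none)
P(none) = (1 - 2/17)^3 = (15/17)^3 = 3375/4913
P(at least one) = 1 - 3375/4913 = 1538/4913

1538/4913


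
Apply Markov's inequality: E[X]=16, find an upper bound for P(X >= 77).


Markov: P(X >= a) <= E[X]/a
P(X >= 77) <= 16/77

16/77


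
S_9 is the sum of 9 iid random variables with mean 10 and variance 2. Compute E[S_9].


E[S_n] = n*E[X_1] = 9*10 = 90

90


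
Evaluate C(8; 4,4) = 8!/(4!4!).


8! = 40320
Denominator: 4!=24 * 4!=24
Coefficient = 40320 / 576 = 70

70


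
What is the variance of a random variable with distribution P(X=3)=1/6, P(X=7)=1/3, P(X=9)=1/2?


E[X] = 22/3, E[X^2] = 175/3
Var(X) = E[X^2] - (E[X])^2 = 175/3 - (22/3)^2 = 41/9

41/9


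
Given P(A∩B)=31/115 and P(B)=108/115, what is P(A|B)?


P(A|B) = P(A∩B)/P(B) = (31/115)/(108/115) = 31/108

31/108


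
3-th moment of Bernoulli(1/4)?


For Bernoulli: X in {0,1}
E[X^3] = 0^3*(1-1/4) + 1^3*1/4 = 1/4

1/4


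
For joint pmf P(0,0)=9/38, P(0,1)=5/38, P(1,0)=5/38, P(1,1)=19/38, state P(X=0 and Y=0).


Read from table: P(X=0, Y=0) = 9/38

9/38


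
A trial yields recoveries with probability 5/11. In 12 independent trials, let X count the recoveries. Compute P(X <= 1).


P(X<=1) = P(X=0) + P(X=1)
= 2176782336/3138428376721 + 21767823360/3138428376721
= 2176782336/285311670611

2176782336/285311670611


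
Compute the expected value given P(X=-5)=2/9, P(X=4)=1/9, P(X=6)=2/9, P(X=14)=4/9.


E[X] = sum(x * P(x))
= -5*2/9 + 4*1/9 + 6*2/9 + 14*4/9
= 62/9

62/9


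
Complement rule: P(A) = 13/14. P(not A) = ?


P(A') = 1 - P(A) = 1 - 13/14 = 1/14

1/14


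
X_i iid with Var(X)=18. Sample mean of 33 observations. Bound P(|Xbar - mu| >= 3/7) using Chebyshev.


Var(Xbar) = Var(X)/n = 18/33
Chebyshev: P(|Xbar-mu| >= 3/7) <= Var(Xbar)/(3/7)^2 = (6/11)/(9/49) = 98/33
Bound exceeds 1, so trivial bound: 1

1


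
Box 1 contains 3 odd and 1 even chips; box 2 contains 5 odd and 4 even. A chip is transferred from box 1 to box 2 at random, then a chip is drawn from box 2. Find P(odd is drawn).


P(transfer odd) = 3/4; P(transfer even) = 1/4
If odd transferred: Urn II has 6 odd of 10, so P(odd|odd moved) = 3/5
If even transferred: Urn II has 5 odd of 10, so P(odd|even moved) = 1/2
By total probability: P(odd) = 3/4*3/5 + 1/4*1/2 = 23/40

23/40


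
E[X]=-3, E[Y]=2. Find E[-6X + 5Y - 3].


E[-6X + 5Y - 3] = -6*E[X] + 5*E[Y] - 3
= (-6)*(-3) + (5)*(2) + (-3)
= 18 + 10 - 3 = 25

25


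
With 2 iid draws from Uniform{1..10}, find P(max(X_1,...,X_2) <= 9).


P(max <= 9) = P(all X_i <= 9) = (P(X_1 <= 9))^2
= (9/10)^2 = 81/100

81/100


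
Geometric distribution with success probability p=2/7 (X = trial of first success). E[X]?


For geometric (trials until first success), E[X] = 1/p = 1/(2/7) = 7/2

7/2


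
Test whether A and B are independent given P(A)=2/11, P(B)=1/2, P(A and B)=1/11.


P(A)*P(B) = 2/11*1/2 = 1/11
P(A∩B) = 1/11, which equals P(A)P(B), so independent

Yes, A and B are independent


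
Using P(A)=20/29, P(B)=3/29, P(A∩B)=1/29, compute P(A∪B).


P(A∪B) = P(A) + P(B) - P(A∩B)
= 20/29 + 3/29 - 1/29 = 22/29

22/29


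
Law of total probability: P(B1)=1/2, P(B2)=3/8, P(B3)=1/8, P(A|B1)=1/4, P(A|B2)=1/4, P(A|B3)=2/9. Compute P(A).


P(A) = P(A|B1)P(B1) + P(A|B2)P(B2) + P(A|B3)P(B3)
= 1/4*1/2 + 1/4*3/8 + 2/9*1/8
= 1/8 + 3/32 + 1/36 = 71/288

71/288


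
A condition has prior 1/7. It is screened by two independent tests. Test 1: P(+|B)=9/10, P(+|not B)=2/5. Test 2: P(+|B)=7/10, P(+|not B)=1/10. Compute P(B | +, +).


After test 1: P(+) = 9/10*1/7 + 2/5*6/7 = 33/70
P(B|+) = (9/70)/(33/70) = 3/11
After test 2 (use post1 as new prior): P(+) = 7/10*3/11 + 1/10*8/11 = 29/110
P(B|+,+) = (21/110)/(29/110) = 21/29

21/29


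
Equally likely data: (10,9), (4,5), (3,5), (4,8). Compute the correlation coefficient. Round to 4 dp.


Cov(X,Y) = 3.8125, Var(X) = 7.6875, Var(Y) = 3.1875
rho = Cov/(sqrt(VarX)*sqrt(VarY)) = 0.7702

0.7702


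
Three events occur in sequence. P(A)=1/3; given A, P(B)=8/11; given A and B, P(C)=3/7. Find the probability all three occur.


P(A∩B∩C) = P(A) * P(B|A) * P(C|A∩B)
= 1/3 * 8/11 * 3/7
= 8/33 * 3/7 = 8/77

8/77


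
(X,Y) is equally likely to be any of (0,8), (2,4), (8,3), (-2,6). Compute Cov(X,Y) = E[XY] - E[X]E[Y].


E[X]=2, E[Y]=21/4, E[XY]=5
Cov(X,Y) = E[XY] - E[X]E[Y] = 5 - 2*21/4 = -11/2

-11/2


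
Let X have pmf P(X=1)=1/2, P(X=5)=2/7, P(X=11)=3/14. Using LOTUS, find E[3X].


E[3X] = sum(g(x)*P(x))
= 3*1/2 + 15*2/7 + 33*3/14
= 90/7

90/7


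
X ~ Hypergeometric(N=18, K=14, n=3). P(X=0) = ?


P(X=0) = C(14,0)*C(4,3) / C(18,3)
= 1*4 / 816
= 4/816 = 1/204

1/204


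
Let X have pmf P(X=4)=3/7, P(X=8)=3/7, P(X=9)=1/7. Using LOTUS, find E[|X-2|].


E[|X-2|] = sum(g(x)*P(x))
= 2*3/7 + 6*3/7 + 7*1/7
= 31/7

31/7


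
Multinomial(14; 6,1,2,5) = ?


14! = 87178291200
Denominator: 6!=720 * 1!=1 * 2!=2 * 5!=120
Coefficient = 87178291200 / 172800 = 504504

504504


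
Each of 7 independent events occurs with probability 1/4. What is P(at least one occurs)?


P(at least one) = 1 - P(none)
P(none) = (1 - 1/4)^7 = (3/4)^7 = 2187/16384
P(at least one) = 1 - 2187/16384 = 14197/16384

14197/16384


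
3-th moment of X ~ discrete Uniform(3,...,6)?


E[X^3] = (1/4) * sum(x^3 for x=3..6)
= 432/4 = 108

108


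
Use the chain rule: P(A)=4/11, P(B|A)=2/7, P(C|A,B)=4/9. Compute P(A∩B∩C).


P(A∩B∩C) = P(A) * P(B|A) * P(C|A∩B)
= 4/11 * 2/7 * 4/9
= 8/77 * 4/9 = 32/693

32/693


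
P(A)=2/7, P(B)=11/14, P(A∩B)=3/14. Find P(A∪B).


P(A∪B) = P(A) + P(B) - P(A∩B)
= 2/7 + 11/14 - 3/14 = 6/7

6/7


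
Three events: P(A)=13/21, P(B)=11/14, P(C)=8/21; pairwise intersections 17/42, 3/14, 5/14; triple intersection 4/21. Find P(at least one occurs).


P(A∪B∪C) = P(A)+P(B)+P(C) - P(AB)-P(AC)-P(BC) + P(ABC)
= 13/21+11/14+8/21 - 17/42-3/14-5/14 + 4/21
= 1

1


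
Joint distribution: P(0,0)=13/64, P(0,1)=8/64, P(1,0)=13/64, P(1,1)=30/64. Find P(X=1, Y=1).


Read from table: P(X=1, Y=1) = 30/64 = 15/32

15/32


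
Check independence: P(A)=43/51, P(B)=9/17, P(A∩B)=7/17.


P(A)*P(B) = 43/51*9/17 = 129/289
P(A∩B) = 7/17 != 129/289, so not independent

No, A and B are not independent


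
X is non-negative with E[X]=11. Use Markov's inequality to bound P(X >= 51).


Markov: P(X >= a) <= E[X]/a
P(X >= 51) <= 11/51

11/51


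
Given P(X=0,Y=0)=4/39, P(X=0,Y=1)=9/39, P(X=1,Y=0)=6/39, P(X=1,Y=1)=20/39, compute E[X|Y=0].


P(Y=0) = 10/39
E[X|Y=0] = (0*4 + 1*6)/10 = 6/10 = 3/5

3/5


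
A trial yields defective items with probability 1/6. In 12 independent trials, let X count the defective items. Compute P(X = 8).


P(X=8) = C(12,8) * p^8 * (1-p)^4
= 495 * 1/1679616 * 625/1296
= 34375/241864704

34375/241864704


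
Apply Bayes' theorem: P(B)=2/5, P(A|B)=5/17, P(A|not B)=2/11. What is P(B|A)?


P(A) = P(A|B)P(B) + P(A|B')P(B') = 5/17*2/5 + 2/11*3/5 = 212/935
P(B|A) = P(A|B)P(B)/P(A) = (2/17)/(212/935) = 55/106

55/106


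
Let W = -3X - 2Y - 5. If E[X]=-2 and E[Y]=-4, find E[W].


E[-3X - 2Y - 5] = -3*E[X] - 2*E[Y] - 5
= (-3)*(-2) + (-2)*(-4) + (-5)
= 6 + 8 - 5 = 9

9


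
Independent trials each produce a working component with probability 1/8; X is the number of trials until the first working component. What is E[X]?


For geometric (trials until first success), E[X] = 1/p = 1/(1/8) = 8

8


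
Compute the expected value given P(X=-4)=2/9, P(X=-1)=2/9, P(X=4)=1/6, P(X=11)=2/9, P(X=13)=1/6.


E[X] = sum(x * P(x))
= -4*2/9 - 1*2/9 + 4*1/6 + 11*2/9 + 13*1/6
= 25/6

25/6


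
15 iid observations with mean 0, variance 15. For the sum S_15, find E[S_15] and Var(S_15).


E[S_n] = n*mu = 15*0 = 0
Var(S_n) = n*sigma^2 = 15*15 = 225

E[S_15]=0, Var(S_15)=225


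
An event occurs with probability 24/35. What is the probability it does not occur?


P(A') = 1 - P(A) = 1 - 24/35 = 11/35

11/35


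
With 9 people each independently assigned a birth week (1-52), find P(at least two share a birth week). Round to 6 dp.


P(all different) = prod((52-i)/52 for i=0..8) = 0.480255
P(at least one match) = 1 - 0.480255 = 0.519745

0.519745


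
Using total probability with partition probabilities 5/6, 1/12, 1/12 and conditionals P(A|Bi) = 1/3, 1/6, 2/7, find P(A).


P(A) = P(A|B1)P(B1) + P(A|B2)P(B2) + P(A|B3)P(B3)
= 1/3*5/6 + 1/6*1/12 + 2/7*1/12
= 5/18 + 1/72 + 1/42 = 53/168

53/168


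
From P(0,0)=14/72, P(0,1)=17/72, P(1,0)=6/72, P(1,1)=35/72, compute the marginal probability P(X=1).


P(X=1) = P(1,0)+P(1,1) = 6/72 + 35/72 = 41/72

41/72


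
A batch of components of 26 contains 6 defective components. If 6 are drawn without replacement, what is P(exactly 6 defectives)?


P(X=6) = C(6,6)*C(20,0) / C(26,6)
= 1*1 / 230230
= 1/230230

1/230230


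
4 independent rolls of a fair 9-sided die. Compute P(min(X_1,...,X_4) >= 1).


P(min >= 1) = P(all X_i >= 1) = (P(X_1 >= 1))^4
= (9/9)^4 = 1^4 = 1

1


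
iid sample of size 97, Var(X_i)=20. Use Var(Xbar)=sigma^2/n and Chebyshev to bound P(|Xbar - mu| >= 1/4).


Var(Xbar) = Var(X)/n = 20/97
Chebyshev: P(|Xbar-mu| >= 1/4) <= Var(Xbar)/(1/4)^2 = (20/97)/(1/16) = 320/97
Bound exceeds 1, so trivial bound: 1

1


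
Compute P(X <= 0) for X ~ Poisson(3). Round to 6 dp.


P(X<=0) = e^(-3)*3^0/0!
≈ 0.0497870684
≈ 0.049787

0.049787


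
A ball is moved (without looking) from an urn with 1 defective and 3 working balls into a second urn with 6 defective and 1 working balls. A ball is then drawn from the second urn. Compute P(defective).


P(transfer defective) = 1/4; P(transfer working) = 3/4
If defective transferred: Urn II has 7 defective of 8, so P(defective|defective moved) = 7/8
If working transferred: Urn II has 6 defective of 8, so P(defective|working moved) = 3/4
By total probability: P(defective) = 1/4*7/8 + 3/4*3/4 = 25/32

25/32


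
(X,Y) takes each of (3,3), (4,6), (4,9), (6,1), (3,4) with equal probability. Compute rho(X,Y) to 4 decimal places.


Cov(X,Y) = -1.0000, Var(X) = 1.2000, Var(Y) = 7.4400
rho = Cov/(sqrt(VarX)*sqrt(VarY)) = -0.3347

-0.3347


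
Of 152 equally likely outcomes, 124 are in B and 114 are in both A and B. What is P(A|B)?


P(A|B) = P(A∩B)/P(B) = (114/152)/(124/152) = 114/124 = 57/62

57/62


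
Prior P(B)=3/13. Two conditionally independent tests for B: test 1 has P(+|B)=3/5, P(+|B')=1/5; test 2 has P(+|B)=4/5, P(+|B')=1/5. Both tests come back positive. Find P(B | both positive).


After test 1: P(+) = 3/5*3/13 + 1/5*10/13 = 19/65
P(B|+) = (9/65)/(19/65) = 9/19
After test 2 (use post1 as new prior): P(+) = 4/5*9/19 + 1/5*10/19 = 46/95
P(B|+,+) = (36/95)/(46/95) = 18/23

18/23


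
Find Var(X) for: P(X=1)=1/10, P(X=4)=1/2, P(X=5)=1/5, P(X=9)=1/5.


E[X] = 49/10, E[X^2] = 293/10
Var(X) = E[X^2] - (E[X])^2 = 293/10 - (49/10)^2 = 529/100

529/100


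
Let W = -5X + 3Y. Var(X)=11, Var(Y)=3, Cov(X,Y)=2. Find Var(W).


Var(-5X + 3Y) = (-5)^2*Var(X) + 3^2*Var(Y) + 2*(-5)*3*Cov(X,Y)
= 25*11 + 9*3 - 30*2
= 275 + 27 - 60 = 242

242


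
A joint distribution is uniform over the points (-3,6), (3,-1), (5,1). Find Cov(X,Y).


E[X]=5/3, E[Y]=2, E[XY]=-16/3
Cov(X,Y) = E[XY] - E[X]E[Y] = -16/3 - 5/3*2 = -26/3

-26/3


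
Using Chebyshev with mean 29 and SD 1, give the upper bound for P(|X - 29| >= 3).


k = 3/1 = 3
Chebyshev: P(|X-mu| >= k*sigma) <= 1/k^2 = 1/3^2 = 1/9

1/9


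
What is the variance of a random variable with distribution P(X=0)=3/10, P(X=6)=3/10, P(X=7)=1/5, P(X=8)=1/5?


E[X] = 24/5, E[X^2] = 167/5
Var(X) = E[X^2] - (E[X])^2 = 167/5 - (24/5)^2 = 259/25

259/25


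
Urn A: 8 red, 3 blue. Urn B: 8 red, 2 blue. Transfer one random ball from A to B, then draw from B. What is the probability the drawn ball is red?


P(transfer red) = 8/11; P(transfer blue) = 3/11
If red transferred: Urn II has 9 red of 11, so P(red|red moved) = 9/11
If blue transferred: Urn II has 8 red of 11, so P(red|blue moved) = 8/11
By total probability: P(red) = 8/11*9/11 + 3/11*8/11 = 96/121

96/121


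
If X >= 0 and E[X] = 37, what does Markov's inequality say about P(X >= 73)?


Markov: P(X >= a) <= E[X]/a
P(X >= 73) <= 37/73

37/73


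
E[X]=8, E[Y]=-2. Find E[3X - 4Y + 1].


E[3X - 4Y + 1] = 3*E[X] - 4*E[Y] + 1
= (3)*(8) + (-4)*(-2) + (1)
= 24 + 8 + 1 = 33

33


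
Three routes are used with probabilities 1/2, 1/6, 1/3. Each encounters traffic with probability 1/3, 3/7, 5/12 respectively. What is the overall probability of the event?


P(A) = P(A|B1)P(B1) + P(A|B2)P(B2) + P(A|B3)P(B3)
= 1/3*1/2 + 3/7*1/6 + 5/12*1/3
= 1/6 + 1/14 + 5/36 = 95/252

95/252


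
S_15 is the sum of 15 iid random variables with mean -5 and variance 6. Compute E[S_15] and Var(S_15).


E[S_n] = n*mu = 15*-5 = -75
Var(S_n) = n*sigma^2 = 15*6 = 90

E[S_15]=-75, Var(S_15)=90


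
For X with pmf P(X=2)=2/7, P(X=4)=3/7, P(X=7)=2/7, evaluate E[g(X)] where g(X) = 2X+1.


E[2X+1] = sum(g(x)*P(x))
= 5*2/7 + 9*3/7 + 15*2/7
= 67/7

67/7


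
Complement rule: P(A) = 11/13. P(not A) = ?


P(A') = 1 - P(A) = 1 - 11/13 = 2/13

2/13


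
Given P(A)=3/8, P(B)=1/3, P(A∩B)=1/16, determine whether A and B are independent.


P(A)*P(B) = 3/8*1/3 = 1/8
P(A∩B) = 1/16 != 1/8, so not independent

No, A and B are not independent


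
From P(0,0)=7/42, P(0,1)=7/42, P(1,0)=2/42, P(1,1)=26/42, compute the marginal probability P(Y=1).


P(Y=1) = P(0,1)+P(1,1) = 7/42 + 26/42 = 33/42 = 11/14

11/14


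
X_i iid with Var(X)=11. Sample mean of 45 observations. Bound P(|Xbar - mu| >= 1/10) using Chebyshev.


Var(Xbar) = Var(X)/n = 11/45
Chebyshev: P(|Xbar-mu| >= 1/10) <= Var(Xbar)/(1/10)^2 = (11/45)/(1/100) = 220/9
Bound exceeds 1, so trivial bound: 1

1


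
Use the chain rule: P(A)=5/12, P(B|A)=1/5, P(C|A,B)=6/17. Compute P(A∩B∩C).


P(A∩B∩C) = P(A) * P(B|A) * P(C|A∩B)
= 5/12 * 1/5 * 6/17
= 1/12 * 6/17 = 1/34

1/34


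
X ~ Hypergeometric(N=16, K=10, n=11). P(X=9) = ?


P(X=9) = C(10,9)*C(6,2) / C(16,11)
= 10*15 / 4368
= 150/4368 = 25/728

25/728


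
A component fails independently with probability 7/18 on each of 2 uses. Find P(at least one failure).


P(at least one) = 1 - P(none)
P(none) = (1 - 7/18)^2 = (11/18)^2 = 121/324
P(at least one) = 1 - 121/324 = 203/324

203/324


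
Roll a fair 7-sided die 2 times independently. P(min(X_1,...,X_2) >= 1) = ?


P(min >= 1) = P(all X_i >= 1) = (P(X_1 >= 1))^2
= (7/7)^2 = 1^2 = 1

1


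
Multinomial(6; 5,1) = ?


6! = 720
Denominator: 5!=120 * 1!=1
Coefficient = 720 / 120 = 6

6


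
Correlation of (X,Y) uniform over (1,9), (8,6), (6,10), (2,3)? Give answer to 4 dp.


Cov(X,Y) = 1.0000, Var(X) = 8.1875, Var(Y) = 7.5000
rho = Cov/(sqrt(VarX)*sqrt(VarY)) = 0.1276

0.1276


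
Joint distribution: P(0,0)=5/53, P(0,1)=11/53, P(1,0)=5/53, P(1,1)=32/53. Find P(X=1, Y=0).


Read from table: P(X=1, Y=0) = 5/53

5/53


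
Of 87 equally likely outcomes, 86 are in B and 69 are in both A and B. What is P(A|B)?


P(A|B) = P(A∩B)/P(B) = (69/87)/(86/87) = 69/86

69/86


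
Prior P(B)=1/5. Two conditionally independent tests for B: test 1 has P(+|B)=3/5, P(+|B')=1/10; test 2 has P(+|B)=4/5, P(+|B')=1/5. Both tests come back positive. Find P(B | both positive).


After test 1: P(+) = 3/5*1/5 + 1/10*4/5 = 1/5
P(B|+) = (3/25)/(1/5) = 3/5
After test 2 (use post1 as new prior): P(+) = 4/5*3/5 + 1/5*2/5 = 14/25
P(B|+,+) = (12/25)/(14/25) = 6/7

6/7


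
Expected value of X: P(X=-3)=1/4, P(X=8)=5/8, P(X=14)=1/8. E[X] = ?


E[X] = sum(x * P(x))
= -3*1/4 + 8*5/8 + 14*1/8
= 6

6


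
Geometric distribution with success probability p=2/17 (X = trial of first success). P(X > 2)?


P(X > 2) = P(first 2 trials all fail) = (1-p)^2 = (15/17)^2 = 225/289

225/289


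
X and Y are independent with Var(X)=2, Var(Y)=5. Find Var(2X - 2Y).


Independence => Cov(X,Y)=0
Var(2X - 2Y) = 2^2*Var(X) + (-2)^2*Var(Y)
= 4*2 + 4*5 = 28

28


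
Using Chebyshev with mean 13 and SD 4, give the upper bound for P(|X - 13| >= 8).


k = 8/4 = 2
Chebyshev: P(|X-mu| >= k*sigma) <= 1/k^2 = 1/2^2 = 1/4

1/4


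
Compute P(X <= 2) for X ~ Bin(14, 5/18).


P(X<=2) = P(X=0) + P(X=1) + P(X=2)
= 3937376385699289/374813367582081024 + 10600628730728855/187406683791040512 + 53003143653644275/374813367582081024
= 13023629583466879/62468894597013504

13023629583466879/62468894597013504


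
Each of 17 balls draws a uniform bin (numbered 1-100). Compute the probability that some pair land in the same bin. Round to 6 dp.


P(all different) = prod((100-i)/100 for i=0..16) = 0.236537
P(at least one match) = 1 - 0.236537 = 0.763463

0.763463


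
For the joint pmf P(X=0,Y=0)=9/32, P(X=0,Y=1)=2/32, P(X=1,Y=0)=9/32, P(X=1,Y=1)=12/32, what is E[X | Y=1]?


P(Y=1) = 14/32
E[X|Y=1] = (0*2 + 1*12)/14 = 12/14 = 6/7

6/7


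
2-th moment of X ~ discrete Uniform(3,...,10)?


E[X^2] = (1/8) * sum(x^2 for x=3..10)
= 380/8 = 95/2

95/2


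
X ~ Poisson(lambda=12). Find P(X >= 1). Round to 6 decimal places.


P(X>=1) = 1 - P(X<=0) = 1 - (e^(-12)*12^0/0!)
≈ 1 - 0.0000061442 = 0.9999938558
≈ 0.999994

0.999994


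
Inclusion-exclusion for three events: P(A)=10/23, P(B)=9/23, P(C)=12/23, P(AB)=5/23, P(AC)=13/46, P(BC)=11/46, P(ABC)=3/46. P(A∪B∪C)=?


P(A∪B∪C) = P(A)+P(B)+P(C) - P(AB)-P(AC)-P(BC) + P(ABC)
= 10/23+9/23+12/23 - 5/23-13/46-11/46 + 3/46
= 31/46

31/46


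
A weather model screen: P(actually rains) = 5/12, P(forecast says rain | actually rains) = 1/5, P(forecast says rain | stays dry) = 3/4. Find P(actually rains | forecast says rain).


P(A) = P(A|B)P(B) + P(A|B')P(B') = 1/5*5/12 + 3/4*7/12 = 25/48
P(B|A) = P(A|B)P(B)/P(A) = (1/12)/(25/48) = 4/25

4/25


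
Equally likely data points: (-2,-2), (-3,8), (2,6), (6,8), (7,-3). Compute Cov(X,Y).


E[X]=2, E[Y]=17/5, E[XY]=19/5
Cov(X,Y) = E[XY] - E[X]E[Y] = 19/5 - 2*17/5 = -3

-3


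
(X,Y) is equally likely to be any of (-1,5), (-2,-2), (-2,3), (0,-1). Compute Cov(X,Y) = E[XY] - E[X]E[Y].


E[X]=-5/4, E[Y]=5/4, E[XY]=-7/4
Cov(X,Y) = E[XY] - E[X]E[Y] = -7/4 + 5/4*5/4 = -3/16

-3/16


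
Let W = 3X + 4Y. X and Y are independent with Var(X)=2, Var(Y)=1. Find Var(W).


Independence => Cov(X,Y)=0
Var(3X + 4Y) = 3^2*Var(X) + 4^2*Var(Y)
= 9*2 + 16*1 = 34

34


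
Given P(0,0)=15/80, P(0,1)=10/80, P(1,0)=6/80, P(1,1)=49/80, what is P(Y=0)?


P(Y=0) = P(0,0)+P(1,0) = 15/80 + 6/80 = 21/80

21/80


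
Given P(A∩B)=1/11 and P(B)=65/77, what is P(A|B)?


P(A|B) = P(A∩B)/P(B) = (7/77)/(65/77) = 7/65

7/65


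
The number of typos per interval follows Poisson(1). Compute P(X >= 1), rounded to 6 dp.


P(X>=1) = 1 - P(X<=0) = 1 - (e^(-1)*1^0/0!)
≈ 1 - 0.3678794412 = 0.6321205588
≈ 0.632121

0.632121


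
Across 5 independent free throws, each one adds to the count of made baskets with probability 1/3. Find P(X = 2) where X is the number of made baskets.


P(X=2) = C(5,2) * p^2 * (1-p)^3
= 10 * 1/9 * 8/27
= 80/243

80/243


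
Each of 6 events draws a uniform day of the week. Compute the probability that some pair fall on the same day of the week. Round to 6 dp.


P(all different) = prod((7-i)/7 for i=0..5) = 0.042839
P(at least one match) = 1 - 0.042839 = 0.957161

0.957161


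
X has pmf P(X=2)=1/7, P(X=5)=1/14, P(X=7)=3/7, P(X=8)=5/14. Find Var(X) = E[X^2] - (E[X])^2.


E[X] = 13/2, E[X^2] = 647/14
Var(X) = E[X^2] - (E[X])^2 = 647/14 - (13/2)^2 = 111/28

111/28


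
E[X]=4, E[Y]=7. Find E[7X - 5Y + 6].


E[7X - 5Y + 6] = 7*E[X] - 5*E[Y] + 6
= (7)*(4) + (-5)*(7) + (6)
= 28 - 35 + 6 = -1

-1


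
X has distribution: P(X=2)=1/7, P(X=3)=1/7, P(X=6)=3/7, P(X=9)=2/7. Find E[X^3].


E[X^3] = sum(g(x)*P(x))
= 8*1/7 + 27*1/7 + 216*3/7 + 729*2/7
= 2141/7

2141/7


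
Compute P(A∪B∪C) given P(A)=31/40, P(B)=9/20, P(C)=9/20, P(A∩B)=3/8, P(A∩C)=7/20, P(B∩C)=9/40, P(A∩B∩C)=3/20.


P(A∪B∪C) = P(A)+P(B)+P(C) - P(AB)-P(AC)-P(BC) + P(ABC)
= 31/40+9/20+9/20 - 3/8-7/20-9/40 + 3/20
= 7/8

7/8


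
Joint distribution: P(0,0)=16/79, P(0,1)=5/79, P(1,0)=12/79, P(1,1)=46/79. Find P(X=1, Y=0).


Read from table: P(X=1, Y=0) = 12/79

12/79


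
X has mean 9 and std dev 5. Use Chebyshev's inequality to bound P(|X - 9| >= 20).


k = 20/5 = 4
Chebyshev: P(|X-mu| >= k*sigma) <= 1/k^2 = 1/4^2 = 1/16

1/16


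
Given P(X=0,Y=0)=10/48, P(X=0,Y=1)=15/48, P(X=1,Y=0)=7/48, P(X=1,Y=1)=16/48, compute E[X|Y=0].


P(Y=0) = 17/48
E[X|Y=0] = (0*10 + 1*7)/17 = 7/17

7/17


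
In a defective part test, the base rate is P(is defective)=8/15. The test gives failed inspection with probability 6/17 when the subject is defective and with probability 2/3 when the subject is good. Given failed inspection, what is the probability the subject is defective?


P(A) = P(A|B)P(B) + P(A|B')P(B') = 6/17*8/15 + 2/3*7/15 = 382/765
P(B|A) = P(A|B)P(B)/P(A) = (16/85)/(382/765) = 72/191

72/191


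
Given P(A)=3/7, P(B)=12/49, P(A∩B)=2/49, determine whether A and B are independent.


P(A)*P(B) = 3/7*12/49 = 36/343
P(A∩B) = 2/49 != 36/343, so not independent

No, A and B are not independent


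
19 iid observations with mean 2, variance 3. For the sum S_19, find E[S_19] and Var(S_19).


E[S_n] = n*mu = 19*2 = 38
Var(S_n) = n*sigma^2 = 19*3 = 57

E[S_19]=38, Var(S_19)=57


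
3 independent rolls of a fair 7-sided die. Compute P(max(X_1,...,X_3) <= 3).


P(max <= 3) = P(all X_i <= 3) = (P(X_1 <= 3))^3
= (3/7)^3 = 27/343

27/343


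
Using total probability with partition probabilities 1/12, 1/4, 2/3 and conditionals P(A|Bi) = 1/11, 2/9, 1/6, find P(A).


P(A) = P(A|B1)P(B1) + P(A|B2)P(B2) + P(A|B3)P(B3)
= 1/11*1/12 + 2/9*1/4 + 1/6*2/3
= 1/132 + 1/18 + 1/9 = 23/132

23/132


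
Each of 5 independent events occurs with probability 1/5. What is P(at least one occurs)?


P(at least one) = 1 - P(none)
P(none) = (1 - 1/5)^5 = (4/5)^5 = 1024/3125
P(at least one) = 1 - 1024/3125 = 2101/3125

2101/3125


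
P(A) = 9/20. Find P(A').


P(A') = 1 - P(A) = 1 - 9/20 = 11/20

11/20


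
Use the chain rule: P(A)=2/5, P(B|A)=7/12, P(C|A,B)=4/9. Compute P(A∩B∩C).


P(A∩B∩C) = P(A) * P(B|A) * P(C|A∩B)
= 2/5 * 7/12 * 4/9
= 7/30 * 4/9 = 14/135

14/135


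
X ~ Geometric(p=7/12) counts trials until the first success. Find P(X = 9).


P(X=9) = (1-p)^8 * p = (5/12)^8 * 7/12
= 390625/429981696 * 7/12 = 2734375/5159780352

2734375/5159780352


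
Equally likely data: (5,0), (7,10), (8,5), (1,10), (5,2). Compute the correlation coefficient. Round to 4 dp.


Cov(X,Y) = -2.0800, Var(X) = 5.7600, Var(Y) = 16.6400
rho = Cov/(sqrt(VarX)*sqrt(VarY)) = -0.2125

-0.2125


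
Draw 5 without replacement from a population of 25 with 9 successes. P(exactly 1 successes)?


P(X=1) = C(9,1)*C(16,4) / C(25,5)
= 9*1820 / 53130
= 16380/53130 = 78/253

78/253


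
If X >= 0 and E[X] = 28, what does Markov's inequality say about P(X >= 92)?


Markov: P(X >= a) <= E[X]/a
P(X >= 92) <= 28/92 = 7/23

7/23


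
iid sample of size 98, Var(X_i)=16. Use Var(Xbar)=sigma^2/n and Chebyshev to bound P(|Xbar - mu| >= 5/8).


Var(Xbar) = Var(X)/n = 16/98
Chebyshev: P(|Xbar-mu| >= 5/8) <= Var(Xbar)/(5/8)^2 = (8/49)/(25/64) = 512/1225

512/1225


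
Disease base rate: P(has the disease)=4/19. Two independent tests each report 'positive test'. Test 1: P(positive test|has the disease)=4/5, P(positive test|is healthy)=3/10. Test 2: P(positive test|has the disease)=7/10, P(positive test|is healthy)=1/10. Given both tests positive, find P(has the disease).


After test 1: P(+) = 4/5*4/19 + 3/10*15/19 = 77/190
P(B|+) = (16/95)/(77/190) = 32/77
After test 2 (use post1 as new prior): P(+) = 7/10*32/77 + 1/10*45/77 = 269/770
P(B|+,+) = (16/55)/(269/770) = 224/269

224/269


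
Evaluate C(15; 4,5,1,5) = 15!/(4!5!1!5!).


15! = 1307674368000
Denominator: 4!=24 * 5!=120 * 1!=1 * 5!=120
Coefficient = 1307674368000 / 345600 = 3783780

3783780


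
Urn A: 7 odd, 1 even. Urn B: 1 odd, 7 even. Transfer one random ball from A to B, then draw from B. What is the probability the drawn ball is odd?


P(transfer odd) = 7/8; P(transfer even) = 1/8
If odd transferred: Urn II has 2 odd of 9, so P(odd|odd moved) = 2/9
If even transferred: Urn II has 1 odd of 9, so P(odd|even moved) = 1/9
By total probability: P(odd) = 7/8*2/9 + 1/8*1/9 = 5/24

5/24


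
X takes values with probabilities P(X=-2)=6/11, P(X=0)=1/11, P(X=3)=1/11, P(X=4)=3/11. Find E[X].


E[X] = sum(x * P(x))
= -2*6/11 + 0*1/11 + 3*1/11 + 4*3/11
= 3/11

3/11


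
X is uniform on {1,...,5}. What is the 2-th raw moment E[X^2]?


E[X^2] = (1/5) * sum(x^2 for x=1..5)
= 55/5 = 11

11


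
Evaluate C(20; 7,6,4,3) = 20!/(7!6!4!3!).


20! = 2432902008176640000
Denominator: 7!=5040 * 6!=720 * 4!=24 * 3!=6
Coefficient = 2432902008176640000 / 522547200 = 4655851200

4655851200


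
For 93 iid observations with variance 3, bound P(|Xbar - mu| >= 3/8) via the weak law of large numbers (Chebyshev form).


Var(Xbar) = Var(X)/n = 3/93
Chebyshev: P(|Xbar-mu| >= 3/8) <= Var(Xbar)/(3/8)^2 = (1/31)/(9/64) = 64/279

64/279


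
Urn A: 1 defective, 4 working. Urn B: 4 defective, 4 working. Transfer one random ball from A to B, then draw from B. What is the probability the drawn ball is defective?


P(transfer defective) = 1/5; P(transfer working) = 4/5
If defective transferred: Urn II has 5 defective of 9, so P(defective|defective moved) = 5/9
If working transferred: Urn II has 4 defective of 9, so P(defective|working moved) = 4/9
By total probability: P(defective) = 1/5*5/9 + 4/5*4/9 = 7/15

7/15


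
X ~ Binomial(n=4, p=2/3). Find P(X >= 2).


P(X>=2) = P(X=2) + P(X=3) + P(X=4)
= 8/27 + 32/81 + 16/81
= 8/9

8/9


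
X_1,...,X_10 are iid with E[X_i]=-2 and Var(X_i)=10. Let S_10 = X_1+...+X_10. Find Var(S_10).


By independence, Var(S_n) = n*Var(X_1) = 10*10 = 100

100


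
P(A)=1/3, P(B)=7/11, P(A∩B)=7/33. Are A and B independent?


P(A)*P(B) = 1/3*7/11 = 7/33
P(A∩B) = 7/33, which equals P(A)P(B), so independent

Yes, A and B are independent


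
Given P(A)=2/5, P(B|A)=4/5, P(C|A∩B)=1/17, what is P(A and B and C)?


P(A∩B∩C) = P(A) * P(B|A) * P(C|A∩B)
= 2/5 * 4/5 * 1/17
= 8/25 * 1/17 = 8/425

8/425


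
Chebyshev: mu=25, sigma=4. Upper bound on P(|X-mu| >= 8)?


k = 8/4 = 2
Chebyshev: P(|X-mu| >= k*sigma) <= 1/k^2 = 1/2^2 = 1/4

1/4


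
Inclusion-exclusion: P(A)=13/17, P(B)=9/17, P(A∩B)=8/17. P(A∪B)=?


P(A∪B) = P(A) + P(B) - P(A∩B)
= 13/17 + 9/17 - 8/17 = 14/17

14/17


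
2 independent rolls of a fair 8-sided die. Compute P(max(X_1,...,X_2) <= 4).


P(max <= 4) = P(all X_i <= 4) = (P(X_1 <= 4))^2
= (4/8)^2 = (1/2)^2 = 1/4

1/4


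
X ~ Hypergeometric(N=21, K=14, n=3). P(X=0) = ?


P(X=0) = C(14,0)*C(7,3) / C(21,3)
= 1*35 / 1330
= 35/1330 = 1/38

1/38


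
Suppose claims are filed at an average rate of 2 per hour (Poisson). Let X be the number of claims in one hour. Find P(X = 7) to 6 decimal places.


P(X=7) = e^(-2) * 2^7 / 7!
≈ 0.1353352832 * 128 / 5040
≈ 0.003437

0.003437


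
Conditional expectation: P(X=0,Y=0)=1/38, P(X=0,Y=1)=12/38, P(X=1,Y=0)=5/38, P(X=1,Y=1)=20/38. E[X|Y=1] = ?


P(Y=1) = 32/38
E[X|Y=1] = (0*12 + 1*20)/32 = 20/32 = 5/8

5/8


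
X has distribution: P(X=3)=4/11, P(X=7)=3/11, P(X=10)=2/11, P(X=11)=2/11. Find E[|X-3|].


E[|X-3|] = sum(g(x)*P(x))
= 0*4/11 + 4*3/11 + 7*2/11 + 8*2/11
= 42/11

42/11


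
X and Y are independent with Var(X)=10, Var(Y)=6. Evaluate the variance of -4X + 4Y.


Independence => Cov(X,Y)=0
Var(-4X + 4Y) = (-4)^2*Var(X) + 4^2*Var(Y)
= 16*10 + 16*6 = 256

256


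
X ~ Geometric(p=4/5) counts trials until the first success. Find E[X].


For geometric (trials until first success), E[X] = 1/p = 1/(4/5) = 5/4

5/4


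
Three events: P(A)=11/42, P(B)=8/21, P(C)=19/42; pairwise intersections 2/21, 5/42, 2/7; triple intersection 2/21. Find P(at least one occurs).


P(A∪B∪C) = P(A)+P(B)+P(C) - P(AB)-P(AC)-P(BC) + P(ABC)
= 11/42+8/21+19/42 - 2/21-5/42-2/7 + 2/21
= 29/42

29/42


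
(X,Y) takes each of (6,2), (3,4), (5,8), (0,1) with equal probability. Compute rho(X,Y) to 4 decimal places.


Cov(X,Y) = 2.8750, Var(X) = 5.2500, Var(Y) = 7.1875
rho = Cov/(sqrt(VarX)*sqrt(VarY)) = 0.4680

0.4680


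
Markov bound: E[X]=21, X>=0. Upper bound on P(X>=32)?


Markov: P(X >= a) <= E[X]/a
P(X >= 32) <= 21/32

21/32


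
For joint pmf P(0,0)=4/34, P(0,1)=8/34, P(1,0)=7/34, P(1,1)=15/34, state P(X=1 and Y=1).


Read from table: P(X=1, Y=1) = 15/34

15/34


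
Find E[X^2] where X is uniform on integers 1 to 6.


E[X^2] = (1/6) * sum(x^2 for x=1..6)
= 91/6

91/6


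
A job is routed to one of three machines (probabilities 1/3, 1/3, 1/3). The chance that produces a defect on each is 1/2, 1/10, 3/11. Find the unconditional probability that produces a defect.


P(A) = P(A|B1)P(B1) + P(A|B2)P(B2) + P(A|B3)P(B3)
= 1/2*1/3 + 1/10*1/3 + 3/11*1/3
= 1/6 + 1/30 + 1/11 = 16/55

16/55


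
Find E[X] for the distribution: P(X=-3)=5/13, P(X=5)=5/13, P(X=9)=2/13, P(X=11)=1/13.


E[X] = sum(x * P(x))
= -3*5/13 + 5*5/13 + 9*2/13 + 11*1/13
= 3

3


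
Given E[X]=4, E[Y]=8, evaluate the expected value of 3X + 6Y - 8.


E[3X + 6Y - 8] = 3*E[X] + 6*E[Y] - 8
= (3)*(4) + (6)*(8) + (-8)
= 12 + 48 - 8 = 52

52


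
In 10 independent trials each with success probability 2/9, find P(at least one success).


P(at least one) = 1 - P(none)
P(none) = (1 - 2/9)^10 = (7/9)^10 = 282475249/3486784401
P(at least one) = 1 - 282475249/3486784401 = 3204309152/3486784401

3204309152/3486784401


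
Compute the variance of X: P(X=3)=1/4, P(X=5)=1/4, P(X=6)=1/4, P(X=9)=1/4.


E[X] = 23/4, E[X^2] = 151/4
Var(X) = E[X^2] - (E[X])^2 = 151/4 - (23/4)^2 = 75/16

75/16


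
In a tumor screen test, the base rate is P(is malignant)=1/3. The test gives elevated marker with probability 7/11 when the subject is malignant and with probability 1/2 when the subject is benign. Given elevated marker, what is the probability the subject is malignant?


P(A) = P(A|B)P(B) + P(A|B')P(B') = 7/11*1/3 + 1/2*2/3 = 6/11
P(B|A) = P(A|B)P(B)/P(A) = (7/33)/(6/11) = 7/18

7/18


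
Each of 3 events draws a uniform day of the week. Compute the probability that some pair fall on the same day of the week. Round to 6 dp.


P(all different) = prod((7-i)/7 for i=0..2) = 0.612245
P(at least one match) = 1 - 0.612245 = 0.387755

0.387755


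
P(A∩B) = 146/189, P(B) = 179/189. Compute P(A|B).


P(A|B) = P(A∩B)/P(B) = (146/189)/(179/189) = 146/179

146/179


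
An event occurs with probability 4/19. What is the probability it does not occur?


P(A') = 1 - P(A) = 1 - 4/19 = 15/19

15/19


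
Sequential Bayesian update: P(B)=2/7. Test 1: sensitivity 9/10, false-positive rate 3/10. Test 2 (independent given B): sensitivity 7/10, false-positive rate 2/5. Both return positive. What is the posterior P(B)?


After test 1: P(+) = 9/10*2/7 + 3/10*5/7 = 33/70
P(B|+) = (9/35)/(33/70) = 6/11
After test 2 (use post1 as new prior): P(+) = 7/10*6/11 + 2/5*5/11 = 31/55
P(B|+,+) = (21/55)/(31/55) = 21/31

21/31


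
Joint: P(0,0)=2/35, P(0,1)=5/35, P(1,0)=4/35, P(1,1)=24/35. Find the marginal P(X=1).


P(X=1) = P(1,0)+P(1,1) = 4/35 + 24/35 = 28/35 = 4/5

4/5


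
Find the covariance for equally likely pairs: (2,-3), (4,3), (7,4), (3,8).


E[X]=4, E[Y]=3, E[XY]=29/2
Cov(X,Y) = E[XY] - E[X]E[Y] = 29/2 - 4*3 = 5/2

5/2


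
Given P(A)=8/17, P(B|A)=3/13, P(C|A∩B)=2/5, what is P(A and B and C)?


P(A∩B∩C) = P(A) * P(B|A) * P(C|A∩B)
= 8/17 * 3/13 * 2/5
= 24/221 * 2/5 = 48/1105

48/1105


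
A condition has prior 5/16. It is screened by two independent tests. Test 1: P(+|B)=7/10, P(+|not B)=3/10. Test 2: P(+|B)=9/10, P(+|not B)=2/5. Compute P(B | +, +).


After test 1: P(+) = 7/10*5/16 + 3/10*11/16 = 17/40
P(B|+) = (7/32)/(17/40) = 35/68
After test 2 (use post1 as new prior): P(+) = 9/10*35/68 + 2/5*33/68 = 447/680
P(B|+,+) = (63/136)/(447/680) = 105/149

105/149


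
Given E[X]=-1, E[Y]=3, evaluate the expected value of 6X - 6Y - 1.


E[6X - 6Y - 1] = 6*E[X] - 6*E[Y] - 1
= (6)*(-1) + (-6)*(3) + (-1)
= -6 - 18 - 1 = -25

-25


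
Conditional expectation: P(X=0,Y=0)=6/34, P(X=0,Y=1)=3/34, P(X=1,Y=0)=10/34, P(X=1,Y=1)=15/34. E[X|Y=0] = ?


P(Y=0) = 16/34
E[X|Y=0] = (0*6 + 1*10)/16 = 10/16 = 5/8

5/8


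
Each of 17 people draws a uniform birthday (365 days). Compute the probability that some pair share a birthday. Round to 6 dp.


P(all different) = prod((365-i)/365 for i=0..16) = 0.684992
P(at least one match) = 1 - 0.684992 = 0.315008

0.315008


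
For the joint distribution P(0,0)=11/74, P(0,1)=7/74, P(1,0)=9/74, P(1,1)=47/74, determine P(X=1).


P(X=1) = P(1,0)+P(1,1) = 9/74 + 47/74 = 56/74 = 28/37

28/37


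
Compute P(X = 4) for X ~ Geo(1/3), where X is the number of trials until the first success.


P(X=4) = (1-p)^3 * p = (2/3)^3 * 1/3
= 8/27 * 1/3 = 8/81

8/81


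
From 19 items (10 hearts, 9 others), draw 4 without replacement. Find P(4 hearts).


P(X=4) = C(10,4)*C(9,0) / C(19,4)
= 210*1 / 3876
= 210/3876 = 35/646

35/646


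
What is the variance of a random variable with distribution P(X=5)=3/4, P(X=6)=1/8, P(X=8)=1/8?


E[X] = 11/2, E[X^2] = 125/4
Var(X) = E[X^2] - (E[X])^2 = 125/4 - (11/2)^2 = 1

1


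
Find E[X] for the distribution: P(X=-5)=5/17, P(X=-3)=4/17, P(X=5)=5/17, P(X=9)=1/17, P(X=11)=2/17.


E[X] = sum(x * P(x))
= -5*5/17 - 3*4/17 + 5*5/17 + 9*1/17 + 11*2/17
= 19/17

19/17


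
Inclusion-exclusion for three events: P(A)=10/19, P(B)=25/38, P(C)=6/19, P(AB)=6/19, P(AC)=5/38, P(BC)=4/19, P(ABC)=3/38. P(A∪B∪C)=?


P(A∪B∪C) = P(A)+P(B)+P(C) - P(AB)-P(AC)-P(BC) + P(ABC)
= 10/19+25/38+6/19 - 6/19-5/38-4/19 + 3/38
= 35/38

35/38


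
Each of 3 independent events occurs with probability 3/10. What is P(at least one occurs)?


P(at least one) = 1 - P(none)
P(none) = (1 - 3/10)^3 = (7/10)^3 = 343/1000
P(at least one) = 1 - 343/1000 = 657/1000

657/1000


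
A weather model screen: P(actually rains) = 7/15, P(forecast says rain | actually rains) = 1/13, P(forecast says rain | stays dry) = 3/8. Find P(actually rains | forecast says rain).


P(A) = P(A|B)P(B) + P(A|B')P(B') = 1/13*7/15 + 3/8*8/15 = 46/195
P(B|A) = P(A|B)P(B)/P(A) = (7/195)/(46/195) = 7/46

7/46


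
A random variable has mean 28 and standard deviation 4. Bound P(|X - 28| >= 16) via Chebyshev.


k = 16/4 = 4
Chebyshev: P(|X-mu| >= k*sigma) <= 1/k^2 = 1/4^2 = 1/16

1/16


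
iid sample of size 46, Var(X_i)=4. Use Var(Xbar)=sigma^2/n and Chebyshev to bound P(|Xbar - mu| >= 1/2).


Var(Xbar) = Var(X)/n = 4/46
Chebyshev: P(|Xbar-mu| >= 1/2) <= Var(Xbar)/(1/2)^2 = (2/23)/(1/4) = 8/23

8/23


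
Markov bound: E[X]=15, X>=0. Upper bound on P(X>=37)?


Markov: P(X >= a) <= E[X]/a
P(X >= 37) <= 15/37

15/37


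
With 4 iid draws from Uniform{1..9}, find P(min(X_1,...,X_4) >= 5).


P(min >= 5) = P(all X_i >= 5) = (P(X_1 >= 5))^4
= (5/9)^4 = 625/6561

625/6561


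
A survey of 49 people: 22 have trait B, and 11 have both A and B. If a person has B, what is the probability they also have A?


P(A|B) = P(A∩B)/P(B) = (11/49)/(22/49) = 11/22 = 1/2

1/2


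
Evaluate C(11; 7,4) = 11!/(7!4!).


11! = 39916800
Denominator: 7!=5040 * 4!=24
Coefficient = 39916800 / 120960 = 330

330


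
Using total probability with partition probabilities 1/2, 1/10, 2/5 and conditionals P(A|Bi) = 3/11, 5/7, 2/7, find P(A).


P(A) = P(A|B1)P(B1) + P(A|B2)P(B2) + P(A|B3)P(B3)
= 3/11*1/2 + 5/7*1/10 + 2/7*2/5
= 3/22 + 1/14 + 4/35 = 124/385

124/385


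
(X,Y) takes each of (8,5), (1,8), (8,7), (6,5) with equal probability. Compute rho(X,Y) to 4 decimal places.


Cov(X,Y) = -2.4375, Var(X) = 8.1875, Var(Y) = 1.6875
rho = Cov/(sqrt(VarX)*sqrt(VarY)) = -0.6558

-0.6558


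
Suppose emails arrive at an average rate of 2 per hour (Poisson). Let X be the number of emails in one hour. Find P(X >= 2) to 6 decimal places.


P(X>=2) = 1 - P(X<=1) = 1 - (e^(-2)*2^0/0! + e^(-2)*2^1/1!)
≈ 1 - (0.1353352832 + 0.2706705665)
= 1 - 0.4060058497 = 0.5939941503
≈ 0.593994

0.593994


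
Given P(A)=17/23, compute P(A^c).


P(A') = 1 - P(A) = 1 - 17/23 = 6/23

6/23


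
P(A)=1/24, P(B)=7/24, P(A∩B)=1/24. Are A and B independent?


P(A)*P(B) = 1/24*7/24 = 7/576
P(A∩B) = 1/24 != 7/576, so not independent

No, A and B are not independent


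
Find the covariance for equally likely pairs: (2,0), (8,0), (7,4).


E[X]=17/3, E[Y]=4/3, E[XY]=28/3
Cov(X,Y) = E[XY] - E[X]E[Y] = 28/3 - 17/3*4/3 = 16/9

16/9


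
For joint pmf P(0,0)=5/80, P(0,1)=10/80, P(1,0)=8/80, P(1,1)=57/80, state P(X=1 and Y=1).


Read from table: P(X=1, Y=1) = 57/80

57/80


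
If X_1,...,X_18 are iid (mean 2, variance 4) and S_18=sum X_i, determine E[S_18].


E[S_n] = n*E[X_1] = 18*2 = 36

36
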